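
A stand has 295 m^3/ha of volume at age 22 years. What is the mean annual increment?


MAI = 295 / 22 = 13.4091 ≈ 13.41 m^3/ha/yr

13.41 m^3/ha/yr


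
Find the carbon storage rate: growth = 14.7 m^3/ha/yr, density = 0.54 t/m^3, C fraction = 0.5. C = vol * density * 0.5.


C = 14.7 * 0.54 * 0.5 = 3.969 ≈ 3.97 t C/ha/yr

3.97 t C/ha/yr


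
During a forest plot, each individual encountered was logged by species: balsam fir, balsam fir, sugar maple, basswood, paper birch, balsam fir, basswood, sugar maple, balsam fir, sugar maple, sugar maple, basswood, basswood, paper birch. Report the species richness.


Total individuals logged = 14
Distinct species (count of individuals): balsam fir (4), sugar maple (4), basswood (4), paper birch (2)
Species richness = number of distinct species = 4

4


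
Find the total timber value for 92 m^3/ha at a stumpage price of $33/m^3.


Value = 92 * 33 = $3036/ha

$3036/ha


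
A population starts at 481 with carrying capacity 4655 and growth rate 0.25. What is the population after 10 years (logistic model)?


(K - N0)/N0 = (4655 - 481)/481 = 4174/481 = 8.67775
r*t = 0.25 * 10 = 2.5; exp(-2.5) = 0.0820850
8.67775 * 0.0820850 = 0.712313
1 + 0.712313 = 1.71231
N = 4655 / 1.71231 = 2718.55 ≈ 2719

2719


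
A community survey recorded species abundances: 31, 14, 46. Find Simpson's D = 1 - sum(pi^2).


Total N = 31 + 14 + 46 = 91
Per-species terms:
  p = 31/91 = 0.340659; p^2 = 0.340659^2 = 0.116049
  p = 14/91 = 0.153846; p^2 = 0.153846^2 = 0.023669
  p = 46/91 = 0.505495; p^2 = 0.505495^2 = 0.255525
sum(p^2) = 0.116049 + 0.023669 + 0.255525 = 0.395243
D = 1 - 0.395243 = 0.604757 ≈ 0.6048

0.6048


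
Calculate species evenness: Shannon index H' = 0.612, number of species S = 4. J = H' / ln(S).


ln(4) = 1.38629
J = H' / ln(S) = 0.612 / 1.38629 = 0.441466 ≈ 0.4415

0.4415


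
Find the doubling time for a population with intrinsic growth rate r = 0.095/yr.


td = ln(2) / 0.095 = 0.693147 / 0.095 = 7.29628 ≈ 7.3 years

7.3 years


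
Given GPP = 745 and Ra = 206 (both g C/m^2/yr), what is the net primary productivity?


NPP = GPP - Ra = 745 - 206 = 539 g C/m^2/yr

539 g C/m^2/yr


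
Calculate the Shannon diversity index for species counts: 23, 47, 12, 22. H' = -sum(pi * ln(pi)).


Total N = 23 + 47 + 12 + 22 = 104
Per-species terms:
  p = 23/104 = 0.221154; ln(p) = -1.508896; p*ln(p) = 0.221154 * (-1.508896) = -0.333698
  p = 47/104 = 0.451923; ln(p) = -0.794243; p*ln(p) = 0.451923 * (-0.794243) = -0.358937
  p = 12/104 = 0.115385; ln(p) = -2.159481; p*ln(p) = 0.115385 * (-2.159481) = -0.249172
  p = 22/104 = 0.211538; ln(p) = -1.553351; p*ln(p) = 0.211538 * (-1.553351) = -0.328593
sum(p*ln(p)) = (-0.333698) + (-0.358937) + (-0.249172) + (-0.328593) = -1.270400
H' = -(-1.270400) = 1.270400 ≈ 1.2704

1.2704


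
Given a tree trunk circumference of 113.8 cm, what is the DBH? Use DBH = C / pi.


DBH = C / pi = 113.8 / 3.141593 = 36.2237 ≈ 36.22 cm

36.22 cm


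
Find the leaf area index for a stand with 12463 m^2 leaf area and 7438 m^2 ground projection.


LAI = 12463 / 7438 = 1.6756 ≈ 1.68

1.68


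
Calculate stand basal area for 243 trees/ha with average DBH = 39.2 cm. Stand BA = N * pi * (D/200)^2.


(D/200)^2 = (39.2/200)^2 = 0.196^2 = 0.038416
Individual BA = 3.141593 * 0.038416 = 0.120687 m^2
Stand BA = 243 * 0.120687 = 29.3269 ≈ 29.33 m^2/ha

29.33 m^2/ha


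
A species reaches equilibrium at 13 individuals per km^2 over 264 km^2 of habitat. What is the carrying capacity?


K = 13 * 264 = 3432 individuals

3432 individuals


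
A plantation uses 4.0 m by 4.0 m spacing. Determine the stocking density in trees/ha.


N = 10000 / 4.0^2 = 10000 / 16 = 625.000 ≈ 625 trees/ha

625 trees/ha


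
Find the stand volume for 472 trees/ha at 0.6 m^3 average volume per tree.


V_stand = 472 * 0.6 = 283.2 m^3/ha

283.2 m^3/ha


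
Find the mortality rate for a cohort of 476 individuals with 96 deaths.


Mortality rate = 96 / 476 = 0.201681 ≈ 0.2017

0.2017


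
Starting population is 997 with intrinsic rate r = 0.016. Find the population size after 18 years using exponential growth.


r*t = 0.016 * 18 = 0.288
exp(0.288) = 1.33376
N = 997 * 1.33376 = 1329.76 ≈ 1330

1330


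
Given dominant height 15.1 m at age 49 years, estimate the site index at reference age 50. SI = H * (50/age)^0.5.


50/49 = 1.02041
(1.02041)^0.5 = 1.01015
SI = 15.1 * 1.01015 = 15.2533 ≈ 15.3 m

15.3 m


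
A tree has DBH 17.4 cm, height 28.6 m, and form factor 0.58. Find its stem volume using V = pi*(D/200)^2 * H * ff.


(D/200)^2 = (17.4/200)^2 = 0.087^2 = 0.007569
BA = 3.141593 * 0.007569 = 0.0237787 m^2
V = 0.0237787 * 28.6 * 0.58 = 0.394441 ≈ 0.394 m^3

0.394 m^3


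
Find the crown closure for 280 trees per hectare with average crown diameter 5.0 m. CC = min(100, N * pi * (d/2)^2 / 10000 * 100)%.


(d/2)^2 = (5.0/2)^2 = 2.5^2 = 6.25
Crown area = 3.141593 * 6.25 = 19.6350 m^2
N * area / 10000 * 100 = 280 * 19.6350 / 10000 * 100 = 54.9780
CC = min(100, 54.9780) = 54.9780 ≈ 55.0%

55.0%


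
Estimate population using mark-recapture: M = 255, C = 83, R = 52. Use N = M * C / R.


N = M * C / R = 255 * 83 / 52 = 21165 / 52 = 407.02 ≈ 407

407 individuals


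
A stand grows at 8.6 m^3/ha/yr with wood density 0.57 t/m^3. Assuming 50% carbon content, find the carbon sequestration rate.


C = 8.6 * 0.57 * 0.5 = 2.451 ≈ 2.45 t C/ha/yr

2.45 t C/ha/yr


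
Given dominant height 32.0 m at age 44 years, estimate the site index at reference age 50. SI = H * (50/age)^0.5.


50/44 = 1.13636
(1.13636)^0.5 = 1.06600
SI = 32.0 * 1.06600 = 34.1120 ≈ 34.1 m

34.1 m


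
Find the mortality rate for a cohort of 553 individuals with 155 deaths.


Mortality rate = 155 / 553 = 0.280289 ≈ 0.2803

0.2803


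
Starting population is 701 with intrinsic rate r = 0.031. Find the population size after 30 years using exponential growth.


r*t = 0.031 * 30 = 0.93
exp(0.93) = 2.53451
N = 701 * 2.53451 = 1776.69 ≈ 1777

1777


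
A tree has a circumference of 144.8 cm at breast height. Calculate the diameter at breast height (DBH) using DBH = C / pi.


DBH = C / pi = 144.8 / 3.141593 = 46.0913 ≈ 46.09 cm

46.09 cm


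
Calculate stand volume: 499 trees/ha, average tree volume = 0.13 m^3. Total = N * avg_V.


V_stand = 499 * 0.13 = 64.87 ≈ 64.9 m^3/ha

64.9 m^3/ha


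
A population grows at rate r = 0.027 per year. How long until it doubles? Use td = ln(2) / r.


td = ln(2) / 0.027 = 0.693147 / 0.027 = 25.6721 ≈ 25.7 years

25.7 years


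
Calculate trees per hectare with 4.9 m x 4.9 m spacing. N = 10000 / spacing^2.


N = 10000 / 4.9^2 = 10000 / 24.01 = 416.493 ≈ 416 trees/ha

416 trees/ha


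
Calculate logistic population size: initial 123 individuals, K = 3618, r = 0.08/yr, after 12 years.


(K - N0)/N0 = (3618 - 123)/123 = 3495/123 = 28.4146
r*t = 0.08 * 12 = 0.96; exp(-0.96) = 0.382893
28.4146 * 0.382893 = 10.8798
1 + 10.8798 = 11.8798
N = 3618 / 11.8798 = 304.551 ≈ 305

305


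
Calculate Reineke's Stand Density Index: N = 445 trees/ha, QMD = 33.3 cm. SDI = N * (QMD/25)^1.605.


QMD/25 = 33.3/25 = 1.332
(1.332)^1.605 = exp(1.605 * ln(1.332)) = exp(1.605 * 0.286682) = exp(0.460125) = 1.58427
SDI = 445 * 1.58427 = 705.000 ≈ 705

705


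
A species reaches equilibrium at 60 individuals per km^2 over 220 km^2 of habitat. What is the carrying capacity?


K = 60 * 220 = 13200 individuals

13200 individuals


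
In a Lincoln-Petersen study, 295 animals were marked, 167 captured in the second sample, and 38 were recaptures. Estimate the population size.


N = M * C / R = 295 * 167 / 38 = 49265 / 38 = 1296.45 ≈ 1296

1296 individuals


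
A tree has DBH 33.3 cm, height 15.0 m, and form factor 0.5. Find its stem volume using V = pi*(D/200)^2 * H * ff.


(D/200)^2 = (33.3/200)^2 = 0.1665^2 = 0.02772225
BA = 3.141593 * 0.02772225 = 0.0870920 m^2
V = 0.0870920 * 15.0 * 0.5 = 0.653190 ≈ 0.653 m^3

0.653 m^3


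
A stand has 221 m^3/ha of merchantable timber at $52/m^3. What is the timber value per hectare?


Value = 221 * 52 = $11492/ha

$11492/ha


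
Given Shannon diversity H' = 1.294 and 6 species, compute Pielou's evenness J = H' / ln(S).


ln(6) = 1.79176
J = H' / ln(S) = 1.294 / 1.79176 = 0.722195 ≈ 0.7222

0.7222


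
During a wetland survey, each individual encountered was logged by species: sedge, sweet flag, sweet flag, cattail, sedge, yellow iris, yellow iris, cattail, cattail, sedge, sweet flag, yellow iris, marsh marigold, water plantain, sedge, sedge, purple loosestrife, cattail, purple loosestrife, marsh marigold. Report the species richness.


Total individuals logged = 20
Distinct species (count of individuals): sedge (5), sweet flag (3), cattail (4), yellow iris (3), marsh marigold (2), water plantain (1), purple loosestrife (2)
Species richness = number of distinct species = 7

7


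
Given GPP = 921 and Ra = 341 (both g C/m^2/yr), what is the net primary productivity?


NPP = GPP - Ra = 921 - 341 = 580 g C/m^2/yr

580 g C/m^2/yr


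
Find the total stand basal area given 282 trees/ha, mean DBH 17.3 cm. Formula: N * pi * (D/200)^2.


(D/200)^2 = (17.3/200)^2 = 0.0865^2 = 0.00748225
Individual BA = 3.141593 * 0.00748225 = 0.0235062 m^2
Stand BA = 282 * 0.0235062 = 6.62875 ≈ 6.63 m^2/ha

6.63 m^2/ha


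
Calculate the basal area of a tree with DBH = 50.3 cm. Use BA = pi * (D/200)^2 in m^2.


D/200 = 50.3/200 = 0.2515 m
(D/200)^2 = 0.2515^2 = 0.06325225
BA = 3.141593 * 0.06325225 = 0.198713 ≈ 0.1987 m^2

0.1987 m^2


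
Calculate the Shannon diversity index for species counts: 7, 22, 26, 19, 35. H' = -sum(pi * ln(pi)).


Total N = 7 + 22 + 26 + 19 + 35 = 109
Per-species terms:
  p = 7/109 = 0.064220; ln(p) = -2.745441; p*ln(p) = 0.064220 * (-2.745441) = -0.176312
  p = 22/109 = 0.201835; ln(p) = -1.600305; p*ln(p) = 0.201835 * (-1.600305) = -0.322998
  p = 26/109 = 0.238532; ln(p) = -1.433252; p*ln(p) = 0.238532 * (-1.433252) = -0.341876
  p = 19/109 = 0.174312; ln(p) = -1.746908; p*ln(p) = 0.174312 * (-1.746908) = -0.304507
  p = 35/109 = 0.321101; ln(p) = -1.136000; p*ln(p) = 0.321101 * (-1.136000) = -0.364771
sum(p*ln(p)) = (-0.176312) + (-0.322998) + (-0.341876) + (-0.304507) + (-0.364771) = -1.510464
H' = -(-1.510464) = 1.510464 ≈ 1.5105

1.5105


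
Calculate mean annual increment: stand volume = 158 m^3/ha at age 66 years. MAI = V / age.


MAI = 158 / 66 = 2.3939 ≈ 2.39 m^3/ha/yr

2.39 m^3/ha/yr


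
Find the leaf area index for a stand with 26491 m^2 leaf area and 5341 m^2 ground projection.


LAI = 26491 / 5341 = 4.9599 ≈ 4.96

4.96


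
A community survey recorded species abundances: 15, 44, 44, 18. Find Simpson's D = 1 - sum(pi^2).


Total N = 15 + 44 + 44 + 18 = 121
Per-species terms:
  p = 15/121 = 0.123967; p^2 = 0.123967^2 = 0.015368
  p = 44/121 = 0.363636; p^2 = 0.363636^2 = 0.132231
  p = 44/121 = 0.363636; p^2 = 0.363636^2 = 0.132231
  p = 18/121 = 0.148760; p^2 = 0.148760^2 = 0.022130
sum(p^2) = 0.015368 + 0.132231 + 0.132231 + 0.022130 = 0.301960
D = 1 - 0.301960 = 0.698040 ≈ 0.6980

0.6980


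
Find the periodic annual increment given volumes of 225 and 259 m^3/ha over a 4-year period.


PAI = (V2 - V1) / period = (259 - 225) / 4 = 34 / 4 = 8.50 m^3/ha/yr

8.50 m^3/ha/yr


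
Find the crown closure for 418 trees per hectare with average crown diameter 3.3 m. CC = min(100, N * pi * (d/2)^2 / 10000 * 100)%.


(d/2)^2 = (3.3/2)^2 = 1.65^2 = 2.7225
Crown area = 3.141593 * 2.7225 = 8.55299 m^2
N * area / 10000 * 100 = 418 * 8.55299 / 10000 * 100 = 35.7515
CC = min(100, 35.7515) = 35.7515 ≈ 35.8%

35.8%


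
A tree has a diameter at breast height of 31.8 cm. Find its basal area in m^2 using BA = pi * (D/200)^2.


D/200 = 31.8/200 = 0.159 m
(D/200)^2 = 0.159^2 = 0.025281
BA = 3.141593 * 0.025281 = 0.0794226 ≈ 0.0794 m^2

0.0794 m^2


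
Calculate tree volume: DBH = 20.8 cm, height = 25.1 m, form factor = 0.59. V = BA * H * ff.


(D/200)^2 = (20.8/200)^2 = 0.104^2 = 0.010816
BA = 3.141593 * 0.010816 = 0.0339795 m^2
V = 0.0339795 * 25.1 * 0.59 = 0.503202 ≈ 0.503 m^3

0.503 m^3


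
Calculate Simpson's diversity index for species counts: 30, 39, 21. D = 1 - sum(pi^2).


Total N = 30 + 39 + 21 = 90
Per-species terms:
  p = 30/90 = 0.333333; p^2 = 0.333333^2 = 0.111111
  p = 39/90 = 0.433333; p^2 = 0.433333^2 = 0.187777
  p = 21/90 = 0.233333; p^2 = 0.233333^2 = 0.054444
sum(p^2) = 0.111111 + 0.187777 + 0.054444 = 0.353332
D = 1 - 0.353332 = 0.646668 ≈ 0.6467

0.6467


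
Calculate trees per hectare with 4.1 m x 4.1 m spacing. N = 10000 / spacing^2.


N = 10000 / 4.1^2 = 10000 / 16.81 = 594.884 ≈ 595 trees/ha

595 trees/ha


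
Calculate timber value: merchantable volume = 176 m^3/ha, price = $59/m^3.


Value = 176 * 59 = $10384/ha

$10384/ha


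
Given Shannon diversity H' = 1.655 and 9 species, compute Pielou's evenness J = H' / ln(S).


ln(9) = 2.19722
J = H' / ln(S) = 1.655 / 2.19722 = 0.753225 ≈ 0.7532

0.7532


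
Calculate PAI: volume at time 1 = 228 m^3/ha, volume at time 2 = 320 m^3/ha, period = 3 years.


PAI = (V2 - V1) / period = (320 - 228) / 3 = 92 / 3 = 30.6667 ≈ 30.67 m^3/ha/yr

30.67 m^3/ha/yr


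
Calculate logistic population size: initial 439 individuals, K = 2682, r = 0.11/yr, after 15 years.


(K - N0)/N0 = (2682 - 439)/439 = 2243/439 = 5.10934
r*t = 0.11 * 15 = 1.65; exp(-1.65) = 0.192050
5.10934 * 0.192050 = 0.981249
1 + 0.981249 = 1.98125
N = 2682 / 1.98125 = 1353.69 ≈ 1354

1354


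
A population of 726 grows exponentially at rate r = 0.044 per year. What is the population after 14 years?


r*t = 0.044 * 14 = 0.616
exp(0.616) = 1.85151
N = 726 * 1.85151 = 1344.20 ≈ 1344

1344


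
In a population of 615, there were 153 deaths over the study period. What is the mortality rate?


Mortality rate = 153 / 615 = 0.248780 ≈ 0.2488

0.2488


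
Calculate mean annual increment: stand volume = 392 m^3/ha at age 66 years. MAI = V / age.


MAI = 392 / 66 = 5.9394 ≈ 5.94 m^3/ha/yr

5.94 m^3/ha/yr


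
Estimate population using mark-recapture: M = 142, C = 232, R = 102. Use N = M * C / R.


N = M * C / R = 142 * 232 / 102 = 32944 / 102 = 322.98 ≈ 323

323 individuals


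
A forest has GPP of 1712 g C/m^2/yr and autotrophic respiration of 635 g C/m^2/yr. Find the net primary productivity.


NPP = GPP - Ra = 1712 - 635 = 1077 g C/m^2/yr

1077 g C/m^2/yr


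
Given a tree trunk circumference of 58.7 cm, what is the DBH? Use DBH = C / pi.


DBH = C / pi = 58.7 / 3.141593 = 18.6848 ≈ 18.68 cm

18.68 cm


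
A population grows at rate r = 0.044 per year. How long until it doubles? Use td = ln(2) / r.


td = ln(2) / 0.044 = 0.693147 / 0.044 = 15.7533 ≈ 15.8 years

15.8 years


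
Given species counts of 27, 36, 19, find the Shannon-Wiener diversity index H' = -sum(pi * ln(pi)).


Total N = 27 + 36 + 19 = 82
Per-species terms:
  p = 27/82 = 0.329268; ln(p) = -1.110883; p*ln(p) = 0.329268 * (-1.110883) = -0.365778
  p = 36/82 = 0.439024; ln(p) = -0.823201; p*ln(p) = 0.439024 * (-0.823201) = -0.361405
  p = 19/82 = 0.231707; ln(p) = -1.462282; p*ln(p) = 0.231707 * (-1.462282) = -0.338821
sum(p*ln(p)) = (-0.365778) + (-0.361405) + (-0.338821) = -1.066004
H' = -(-1.066004) = 1.066004 ≈ 1.0660

1.0660


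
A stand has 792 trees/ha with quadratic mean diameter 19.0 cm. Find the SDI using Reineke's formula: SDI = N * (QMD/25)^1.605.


QMD/25 = 19.0/25 = 0.76
(0.76)^1.605 = exp(1.605 * ln(0.76)) = exp(1.605 * (-0.274437)) = exp(-0.440471) = 0.643733
SDI = 792 * 0.643733 = 509.837 ≈ 510

510


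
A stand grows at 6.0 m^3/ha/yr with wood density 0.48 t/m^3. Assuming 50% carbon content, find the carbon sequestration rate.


C = 6.0 * 0.48 * 0.5 = 1.44 t C/ha/yr

1.44 t C/ha/yr


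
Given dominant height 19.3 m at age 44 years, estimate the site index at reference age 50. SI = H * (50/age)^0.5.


50/44 = 1.13636
(1.13636)^0.5 = 1.06600
SI = 19.3 * 1.06600 = 20.5738 ≈ 20.6 m

20.6 m


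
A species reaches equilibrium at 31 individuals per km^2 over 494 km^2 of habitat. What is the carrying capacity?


K = 31 * 494 = 15314 individuals

15314 individuals


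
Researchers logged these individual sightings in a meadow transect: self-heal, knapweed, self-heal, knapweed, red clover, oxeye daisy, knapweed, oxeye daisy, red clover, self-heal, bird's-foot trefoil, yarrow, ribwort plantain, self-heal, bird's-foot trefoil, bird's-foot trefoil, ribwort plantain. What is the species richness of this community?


Total individuals logged = 17
Distinct species (count of individuals): self-heal (4), knapweed (3), red clover (2), oxeye daisy (2), bird's-foot trefoil (3), yarrow (1), ribwort plantain (2)
Species richness = number of distinct species = 7

7


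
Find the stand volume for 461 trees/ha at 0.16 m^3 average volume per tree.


V_stand = 461 * 0.16 = 73.76 ≈ 73.8 m^3/ha

73.8 m^3/ha


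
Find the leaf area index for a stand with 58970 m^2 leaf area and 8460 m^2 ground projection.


LAI = 58970 / 8460 = 6.9704 ≈ 6.97

6.97


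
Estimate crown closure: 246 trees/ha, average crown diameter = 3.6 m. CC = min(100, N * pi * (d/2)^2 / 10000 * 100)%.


(d/2)^2 = (3.6/2)^2 = 1.8^2 = 3.24
Crown area = 3.141593 * 3.24 = 10.1788 m^2
N * area / 10000 * 100 = 246 * 10.1788 / 10000 * 100 = 25.0398
CC = min(100, 25.0398) = 25.0398 ≈ 25.0%

25.0%


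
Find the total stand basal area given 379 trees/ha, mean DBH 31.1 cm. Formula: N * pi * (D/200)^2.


(D/200)^2 = (31.1/200)^2 = 0.1555^2 = 0.02418025
Individual BA = 3.141593 * 0.02418025 = 0.0759645 m^2
Stand BA = 379 * 0.0759645 = 28.7905 ≈ 28.79 m^2/ha

28.79 m^2/ha


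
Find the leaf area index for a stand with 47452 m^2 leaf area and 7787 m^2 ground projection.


LAI = 47452 / 7787 = 6.0937 ≈ 6.09

6.09


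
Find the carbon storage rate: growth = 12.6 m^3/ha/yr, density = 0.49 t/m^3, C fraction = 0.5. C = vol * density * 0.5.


C = 12.6 * 0.49 * 0.5 = 3.087 ≈ 3.09 t C/ha/yr

3.09 t C/ha/yr


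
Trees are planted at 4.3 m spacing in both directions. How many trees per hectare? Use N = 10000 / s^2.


N = 10000 / 4.3^2 = 10000 / 18.49 = 540.833 ≈ 541 trees/ha

541 trees/ha


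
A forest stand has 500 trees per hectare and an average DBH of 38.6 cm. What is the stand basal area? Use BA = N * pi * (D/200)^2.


(D/200)^2 = (38.6/200)^2 = 0.193^2 = 0.037249
Individual BA = 3.141593 * 0.037249 = 0.117021 m^2
Stand BA = 500 * 0.117021 = 58.5105 ≈ 58.51 m^2/ha

58.51 m^2/ha


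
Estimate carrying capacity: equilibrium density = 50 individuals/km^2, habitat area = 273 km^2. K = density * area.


K = 50 * 273 = 13650 individuals

13650 individuals


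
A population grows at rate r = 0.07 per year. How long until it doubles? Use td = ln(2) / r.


td = ln(2) / 0.07 = 0.693147 / 0.07 = 9.90210 ≈ 9.9 years

9.9 years


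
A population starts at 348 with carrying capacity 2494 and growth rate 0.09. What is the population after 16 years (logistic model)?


(K - N0)/N0 = (2494 - 348)/348 = 2146/348 = 6.16667
r*t = 0.09 * 16 = 1.44; exp(-1.44) = 0.236928
6.16667 * 0.236928 = 1.46106
1 + 1.46106 = 2.46106
N = 2494 / 2.46106 = 1013.38 ≈ 1013

1013


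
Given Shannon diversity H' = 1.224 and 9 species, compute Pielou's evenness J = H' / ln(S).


ln(9) = 2.19722
J = H' / ln(S) = 1.224 / 2.19722 = 0.557068 ≈ 0.5571

0.5571


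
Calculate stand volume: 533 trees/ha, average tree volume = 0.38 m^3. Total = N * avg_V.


V_stand = 533 * 0.38 = 202.54 ≈ 202.5 m^3/ha

202.5 m^3/ha


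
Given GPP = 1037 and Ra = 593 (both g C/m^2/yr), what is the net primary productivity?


NPP = GPP - Ra = 1037 - 593 = 444 g C/m^2/yr

444 g C/m^2/yr


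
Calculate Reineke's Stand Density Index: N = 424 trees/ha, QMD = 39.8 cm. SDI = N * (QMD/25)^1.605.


QMD/25 = 39.8/25 = 1.592
(1.592)^1.605 = exp(1.605 * ln(1.592)) = exp(1.605 * 0.464991) = exp(0.746311) = 2.10920
SDI = 424 * 2.10920 = 894.301 ≈ 894

894


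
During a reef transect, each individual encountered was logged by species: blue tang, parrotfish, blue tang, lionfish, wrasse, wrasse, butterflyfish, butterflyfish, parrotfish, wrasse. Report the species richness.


Total individuals logged = 10
Distinct species (count of individuals): blue tang (2), parrotfish (2), lionfish (1), wrasse (3), butterflyfish (2)
Species richness = number of distinct species = 5

5


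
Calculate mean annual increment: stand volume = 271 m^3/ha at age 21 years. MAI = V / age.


MAI = 271 / 21 = 12.9048 ≈ 12.90 m^3/ha/yr

12.90 m^3/ha/yr


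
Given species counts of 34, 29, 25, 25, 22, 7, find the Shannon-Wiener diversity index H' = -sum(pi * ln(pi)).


Total N = 34 + 29 + 25 + 25 + 22 + 7 = 142
Per-species terms:
  p = 34/142 = 0.239437; ln(p) = -1.429465; p*ln(p) = 0.239437 * (-1.429465) = -0.342267
  p = 29/142 = 0.204225; ln(p) = -1.588533; p*ln(p) = 0.204225 * (-1.588533) = -0.324418
  p = 25/142 = 0.176056; ln(p) = -1.736953; p*ln(p) = 0.176056 * (-1.736953) = -0.305801
  p = 25/142 = 0.176056; ln(p) = -1.736953; p*ln(p) = 0.176056 * (-1.736953) = -0.305801
  p = 22/142 = 0.154930; ln(p) = -1.864782; p*ln(p) = 0.154930 * (-1.864782) = -0.288911
  p = 7/142 = 0.049296; ln(p) = -3.009912; p*ln(p) = 0.049296 * (-3.009912) = -0.148377
sum(p*ln(p)) = (-0.342267) + (-0.324418) + (-0.305801) + (-0.305801) + (-0.288911) + (-0.148377) = -1.715575
H' = -(-1.715575) = 1.715575 ≈ 1.7156

1.7156


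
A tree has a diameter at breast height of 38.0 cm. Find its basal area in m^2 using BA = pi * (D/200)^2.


D/200 = 38.0/200 = 0.19 m
(D/200)^2 = 0.19^2 = 0.0361
BA = 3.141593 * 0.0361 = 0.113412 ≈ 0.1134 m^2

0.1134 m^2


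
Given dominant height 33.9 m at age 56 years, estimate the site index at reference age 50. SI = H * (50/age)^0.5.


50/56 = 0.892857
(0.892857)^0.5 = 0.944911
SI = 33.9 * 0.944911 = 32.0325 ≈ 32.0 m

32.0 m


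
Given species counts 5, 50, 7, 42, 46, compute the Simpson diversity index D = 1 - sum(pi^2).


Total N = 5 + 50 + 7 + 42 + 46 = 150
Per-species terms:
  p = 5/150 = 0.033333; p^2 = 0.033333^2 = 0.001111
  p = 50/150 = 0.333333; p^2 = 0.333333^2 = 0.111111
  p = 7/150 = 0.046667; p^2 = 0.046667^2 = 0.002178
  p = 42/150 = 0.280000; p^2 = 0.280000^2 = 0.078400
  p = 46/150 = 0.306667; p^2 = 0.306667^2 = 0.094045
sum(p^2) = 0.001111 + 0.111111 + 0.002178 + 0.078400 + 0.094045 = 0.286845
D = 1 - 0.286845 = 0.713155 ≈ 0.7132

0.7132


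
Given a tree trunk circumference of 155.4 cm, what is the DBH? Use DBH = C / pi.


DBH = C / pi = 155.4 / 3.141593 = 49.4654 ≈ 49.47 cm

49.47 cm


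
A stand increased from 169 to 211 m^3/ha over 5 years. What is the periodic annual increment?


PAI = (V2 - V1) / period = (211 - 169) / 5 = 42 / 5 = 8.40 m^3/ha/yr

8.40 m^3/ha/yr


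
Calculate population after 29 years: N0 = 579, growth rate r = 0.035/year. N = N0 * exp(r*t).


r*t = 0.035 * 29 = 1.015
exp(1.015) = 2.75936
N = 579 * 2.75936 = 1597.67 ≈ 1598

1598


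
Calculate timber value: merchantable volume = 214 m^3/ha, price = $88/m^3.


Value = 214 * 88 = $18832/ha

$18832/ha


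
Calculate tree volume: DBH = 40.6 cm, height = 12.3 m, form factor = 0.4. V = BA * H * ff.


(D/200)^2 = (40.6/200)^2 = 0.203^2 = 0.041209
BA = 3.141593 * 0.041209 = 0.129462 m^2
V = 0.129462 * 12.3 * 0.4 = 0.636953 ≈ 0.637 m^3

0.637 m^3


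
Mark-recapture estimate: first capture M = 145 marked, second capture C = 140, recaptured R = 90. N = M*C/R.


N = M * C / R = 145 * 140 / 90 = 20300 / 90 = 225.56 ≈ 226

226 individuals


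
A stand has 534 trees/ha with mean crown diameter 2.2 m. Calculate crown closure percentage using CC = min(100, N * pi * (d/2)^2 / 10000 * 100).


(d/2)^2 = (2.2/2)^2 = 1.1^2 = 1.21
Crown area = 3.141593 * 1.21 = 3.80133 m^2
N * area / 10000 * 100 = 534 * 3.80133 / 10000 * 100 = 20.2991
CC = min(100, 20.2991) = 20.2991 ≈ 20.3%

20.3%


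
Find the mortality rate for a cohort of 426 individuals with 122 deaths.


Mortality rate = 122 / 426 = 0.286385 ≈ 0.2864

0.2864


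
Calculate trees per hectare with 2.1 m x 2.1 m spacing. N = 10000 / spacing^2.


N = 10000 / 2.1^2 = 10000 / 4.41 = 2267.57 ≈ 2268 trees/ha

2268 trees/ha


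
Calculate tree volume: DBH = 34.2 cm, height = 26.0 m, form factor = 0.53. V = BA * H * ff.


(D/200)^2 = (34.2/200)^2 = 0.171^2 = 0.029241
BA = 3.141593 * 0.029241 = 0.0918633 m^2
V = 0.0918633 * 26.0 * 0.53 = 1.26588 ≈ 1.266 m^3

1.266 m^3


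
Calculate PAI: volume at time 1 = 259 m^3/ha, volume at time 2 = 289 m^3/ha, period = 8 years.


PAI = (V2 - V1) / period = (289 - 259) / 8 = 30 / 8 = 3.75 m^3/ha/yr

3.75 m^3/ha/yr


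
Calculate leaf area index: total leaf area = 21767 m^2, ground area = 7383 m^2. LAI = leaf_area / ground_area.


LAI = 21767 / 7383 = 2.9483 ≈ 2.95

2.95


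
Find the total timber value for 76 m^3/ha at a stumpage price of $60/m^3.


Value = 76 * 60 = $4560/ha

$4560/ha


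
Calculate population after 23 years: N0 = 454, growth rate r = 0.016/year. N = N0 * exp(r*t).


r*t = 0.016 * 23 = 0.368
exp(0.368) = 1.44484
N = 454 * 1.44484 = 655.957 ≈ 656

656


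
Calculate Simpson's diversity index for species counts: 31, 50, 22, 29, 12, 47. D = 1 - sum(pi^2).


Total N = 31 + 50 + 22 + 29 + 12 + 47 = 191
Per-species terms:
  p = 31/191 = 0.162304; p^2 = 0.162304^2 = 0.026343
  p = 50/191 = 0.261780; p^2 = 0.261780^2 = 0.068529
  p = 22/191 = 0.115183; p^2 = 0.115183^2 = 0.013267
  p = 29/191 = 0.151832; p^2 = 0.151832^2 = 0.023053
  p = 12/191 = 0.062827; p^2 = 0.062827^2 = 0.003947
  p = 47/191 = 0.246073; p^2 = 0.246073^2 = 0.060552
sum(p^2) = 0.026343 + 0.068529 + 0.013267 + 0.023053 + 0.003947 + 0.060552 = 0.195691
D = 1 - 0.195691 = 0.804309 ≈ 0.8043

0.8043


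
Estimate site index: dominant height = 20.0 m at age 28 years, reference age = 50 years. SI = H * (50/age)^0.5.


50/28 = 1.78571
(1.78571)^0.5 = 1.33630
SI = 20.0 * 1.33630 = 26.7260 ≈ 26.7 m

26.7 m


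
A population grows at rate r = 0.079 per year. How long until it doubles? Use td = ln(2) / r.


td = ln(2) / 0.079 = 0.693147 / 0.079 = 8.77401 ≈ 8.8 years

8.8 years


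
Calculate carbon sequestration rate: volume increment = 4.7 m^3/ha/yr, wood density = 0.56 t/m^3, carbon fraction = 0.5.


C = 4.7 * 0.56 * 0.5 = 1.316 ≈ 1.32 t C/ha/yr

1.32 t C/ha/yr


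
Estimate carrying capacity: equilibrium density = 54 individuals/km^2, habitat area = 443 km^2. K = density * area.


K = 54 * 443 = 23922 individuals

23922 individuals


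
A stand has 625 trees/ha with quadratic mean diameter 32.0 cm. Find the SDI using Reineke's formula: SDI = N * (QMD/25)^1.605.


QMD/25 = 32.0/25 = 1.28
(1.28)^1.605 = exp(1.605 * ln(1.28)) = exp(1.605 * 0.246860) = exp(0.396210) = 1.48618
SDI = 625 * 1.48618 = 928.863 ≈ 929

929


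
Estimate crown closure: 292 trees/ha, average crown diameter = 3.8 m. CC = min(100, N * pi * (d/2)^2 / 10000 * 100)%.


(d/2)^2 = (3.8/2)^2 = 1.9^2 = 3.61
Crown area = 3.141593 * 3.61 = 11.3412 m^2
N * area / 10000 * 100 = 292 * 11.3412 / 10000 * 100 = 33.1163
CC = min(100, 33.1163) = 33.1163 ≈ 33.1%

33.1%


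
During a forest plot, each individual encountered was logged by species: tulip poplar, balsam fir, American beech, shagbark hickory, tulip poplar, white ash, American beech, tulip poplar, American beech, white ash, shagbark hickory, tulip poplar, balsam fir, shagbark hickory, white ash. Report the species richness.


Total individuals logged = 15
Distinct species (count of individuals): tulip poplar (4), balsam fir (2), American beech (3), shagbark hickory (3), white ash (3)
Species richness = number of distinct species = 5

5


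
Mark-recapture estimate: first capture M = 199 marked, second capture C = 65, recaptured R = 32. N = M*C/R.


N = M * C / R = 199 * 65 / 32 = 12935 / 32 = 404.22 ≈ 404

404 individuals


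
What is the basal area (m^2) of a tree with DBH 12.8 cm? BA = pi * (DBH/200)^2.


D/200 = 12.8/200 = 0.064 m
(D/200)^2 = 0.064^2 = 0.004096
BA = 3.141593 * 0.004096 = 0.0128680 ≈ 0.0129 m^2

0.0129 m^2


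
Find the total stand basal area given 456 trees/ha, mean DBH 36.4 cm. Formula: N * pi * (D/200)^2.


(D/200)^2 = (36.4/200)^2 = 0.182^2 = 0.033124
Individual BA = 3.141593 * 0.033124 = 0.104062 m^2
Stand BA = 456 * 0.104062 = 47.4523 ≈ 47.45 m^2/ha

47.45 m^2/ha


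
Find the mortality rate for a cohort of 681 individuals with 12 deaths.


Mortality rate = 12 / 681 = 0.017621 ≈ 0.0176

0.0176


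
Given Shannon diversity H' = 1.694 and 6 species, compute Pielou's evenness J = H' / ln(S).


ln(6) = 1.79176
J = H' / ln(S) = 1.694 / 1.79176 = 0.945439 ≈ 0.9454

0.9454


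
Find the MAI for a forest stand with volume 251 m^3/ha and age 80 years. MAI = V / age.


MAI = 251 / 80 = 3.1375 ≈ 3.14 m^3/ha/yr

3.14 m^3/ha/yr


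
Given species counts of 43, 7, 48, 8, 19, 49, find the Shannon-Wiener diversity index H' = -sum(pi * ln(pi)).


Total N = 43 + 7 + 48 + 8 + 19 + 49 = 174
Per-species terms:
  p = 43/174 = 0.247126; ln(p) = -1.397857; p*ln(p) = 0.247126 * (-1.397857) = -0.345447
  p = 7/174 = 0.040230; ln(p) = -3.213142; p*ln(p) = 0.040230 * (-3.213142) = -0.129265
  p = 48/174 = 0.275862; ln(p) = -1.287855; p*ln(p) = 0.275862 * (-1.287855) = -0.355270
  p = 8/174 = 0.045977; ln(p) = -3.079614; p*ln(p) = 0.045977 * (-3.079614) = -0.141591
  p = 19/174 = 0.109195; ln(p) = -2.214620; p*ln(p) = 0.109195 * (-2.214620) = -0.241825
  p = 49/174 = 0.281609; ln(p) = -1.267236; p*ln(p) = 0.281609 * (-1.267236) = -0.356865
sum(p*ln(p)) = (-0.345447) + (-0.129265) + (-0.355270) + (-0.141591) + (-0.241825) + (-0.356865) = -1.570263
H' = -(-1.570263) = 1.570263 ≈ 1.5703

1.5703


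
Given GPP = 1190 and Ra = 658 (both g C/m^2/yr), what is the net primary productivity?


NPP = GPP - Ra = 1190 - 658 = 532 g C/m^2/yr

532 g C/m^2/yr


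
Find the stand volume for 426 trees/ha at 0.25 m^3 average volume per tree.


V_stand = 426 * 0.25 = 106.5 m^3/ha

106.5 m^3/ha


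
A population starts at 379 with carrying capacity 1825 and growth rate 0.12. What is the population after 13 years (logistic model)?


(K - N0)/N0 = (1825 - 379)/379 = 1446/379 = 3.81530
r*t = 0.12 * 13 = 1.56; exp(-1.56) = 0.210136
3.81530 * 0.210136 = 0.801732
1 + 0.801732 = 1.80173
N = 1825 / 1.80173 = 1012.92 ≈ 1013

1013


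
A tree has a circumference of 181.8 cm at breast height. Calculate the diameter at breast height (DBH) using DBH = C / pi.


DBH = C / pi = 181.8 / 3.141593 = 57.8687 ≈ 57.87 cm

57.87 cm


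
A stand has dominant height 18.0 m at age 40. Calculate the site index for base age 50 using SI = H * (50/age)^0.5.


50/40 = 1.25000
(1.25000)^0.5 = 1.11803
SI = 18.0 * 1.11803 = 20.1245 ≈ 20.1 m

20.1 m


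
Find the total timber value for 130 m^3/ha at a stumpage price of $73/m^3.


Value = 130 * 73 = $9490/ha

$9490/ha


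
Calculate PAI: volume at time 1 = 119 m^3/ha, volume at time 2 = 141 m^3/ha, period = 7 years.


PAI = (V2 - V1) / period = (141 - 119) / 7 = 22 / 7 = 3.1429 ≈ 3.14 m^3/ha/yr

3.14 m^3/ha/yr


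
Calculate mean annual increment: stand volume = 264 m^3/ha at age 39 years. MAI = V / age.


MAI = 264 / 39 = 6.7692 ≈ 6.77 m^3/ha/yr

6.77 m^3/ha/yr


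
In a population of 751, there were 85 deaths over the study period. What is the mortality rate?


Mortality rate = 85 / 751 = 0.113182 ≈ 0.1132

0.1132


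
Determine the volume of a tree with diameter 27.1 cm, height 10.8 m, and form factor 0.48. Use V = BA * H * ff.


(D/200)^2 = (27.1/200)^2 = 0.1355^2 = 0.01836025
BA = 3.141593 * 0.01836025 = 0.0576804 m^2
V = 0.0576804 * 10.8 * 0.48 = 0.299015 ≈ 0.299 m^3

0.299 m^3


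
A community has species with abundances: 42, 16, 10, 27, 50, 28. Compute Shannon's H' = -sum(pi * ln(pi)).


Total N = 42 + 16 + 10 + 27 + 50 + 28 = 173
Per-species terms:
  p = 42/173 = 0.242775; ln(p) = -1.415620; p*ln(p) = 0.242775 * (-1.415620) = -0.343677
  p = 16/173 = 0.092486; ln(p) = -2.380698; p*ln(p) = 0.092486 * (-2.380698) = -0.220181
  p = 10/173 = 0.057803; ln(p) = -2.850715; p*ln(p) = 0.057803 * (-2.850715) = -0.164780
  p = 27/173 = 0.156069; ln(p) = -1.857457; p*ln(p) = 0.156069 * (-1.857457) = -0.289891
  p = 50/173 = 0.289017; ln(p) = -1.241270; p*ln(p) = 0.289017 * (-1.241270) = -0.358748
  p = 28/173 = 0.161850; ln(p) = -1.821085; p*ln(p) = 0.161850 * (-1.821085) = -0.294743
sum(p*ln(p)) = (-0.343677) + (-0.220181) + (-0.164780) + (-0.289891) + (-0.358748) + (-0.294743) = -1.672020
H' = -(-1.672020) = 1.672020 ≈ 1.6720

1.6720


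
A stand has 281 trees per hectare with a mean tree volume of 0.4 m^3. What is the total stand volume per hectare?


V_stand = 281 * 0.4 = 112.4 m^3/ha

112.4 m^3/ha


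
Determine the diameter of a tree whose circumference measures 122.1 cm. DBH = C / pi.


DBH = C / pi = 122.1 / 3.141593 = 38.8656 ≈ 38.87 cm

38.87 cm


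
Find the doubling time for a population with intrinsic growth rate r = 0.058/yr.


td = ln(2) / 0.058 = 0.693147 / 0.058 = 11.9508 ≈ 12.0 years

12.0 years


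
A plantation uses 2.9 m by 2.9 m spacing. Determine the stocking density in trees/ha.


N = 10000 / 2.9^2 = 10000 / 8.41 = 1189.06 ≈ 1189 trees/ha

1189 trees/ha


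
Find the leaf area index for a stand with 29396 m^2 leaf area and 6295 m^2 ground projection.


LAI = 29396 / 6295 = 4.6697 ≈ 4.67

4.67


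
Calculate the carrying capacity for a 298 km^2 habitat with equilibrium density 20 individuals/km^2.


K = 20 * 298 = 5960 individuals

5960 individuals


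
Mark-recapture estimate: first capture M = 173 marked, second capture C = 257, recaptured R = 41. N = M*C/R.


N = M * C / R = 173 * 257 / 41 = 44461 / 41 = 1084.41 ≈ 1084

1084 individuals


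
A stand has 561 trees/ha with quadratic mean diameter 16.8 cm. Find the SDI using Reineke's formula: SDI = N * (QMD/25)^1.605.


QMD/25 = 16.8/25 = 0.672
(0.672)^1.605 = exp(1.605 * ln(0.672)) = exp(1.605 * (-0.397497)) = exp(-0.637983) = 0.528357
SDI = 561 * 0.528357 = 296.408 ≈ 296

296


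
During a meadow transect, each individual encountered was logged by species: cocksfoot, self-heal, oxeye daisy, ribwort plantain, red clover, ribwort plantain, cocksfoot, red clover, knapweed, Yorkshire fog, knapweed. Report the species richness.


Total individuals logged = 11
Distinct species (count of individuals): cocksfoot (2), self-heal (1), oxeye daisy (1), ribwort plantain (2), red clover (2), knapweed (2), Yorkshire fog (1)
Species richness = number of distinct species = 7

7


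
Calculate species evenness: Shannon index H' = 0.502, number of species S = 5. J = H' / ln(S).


ln(5) = 1.60944
J = H' / ln(S) = 0.502 / 1.60944 = 0.311910 ≈ 0.3119

0.3119


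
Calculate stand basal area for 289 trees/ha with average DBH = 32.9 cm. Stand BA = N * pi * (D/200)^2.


(D/200)^2 = (32.9/200)^2 = 0.1645^2 = 0.02706025
Individual BA = 3.141593 * 0.02706025 = 0.0850123 m^2
Stand BA = 289 * 0.0850123 = 24.5686 ≈ 24.57 m^2/ha

24.57 m^2/ha


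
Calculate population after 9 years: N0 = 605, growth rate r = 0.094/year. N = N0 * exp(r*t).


r*t = 0.094 * 9 = 0.846
exp(0.846) = 2.33031
N = 605 * 2.33031 = 1409.84 ≈ 1410

1410


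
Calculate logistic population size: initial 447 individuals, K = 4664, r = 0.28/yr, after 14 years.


(K - N0)/N0 = (4664 - 447)/447 = 4217/447 = 9.43400
r*t = 0.28 * 14 = 3.92; exp(-3.92) = 0.0198411
9.43400 * 0.0198411 = 0.187181
1 + 0.187181 = 1.18718
N = 4664 / 1.18718 = 3928.64 ≈ 3929

3929


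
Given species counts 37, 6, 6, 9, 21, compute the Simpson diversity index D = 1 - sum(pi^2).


Total N = 37 + 6 + 6 + 9 + 21 = 79
Per-species terms:
  p = 37/79 = 0.468354; p^2 = 0.468354^2 = 0.219355
  p = 6/79 = 0.075949; p^2 = 0.075949^2 = 0.005768
  p = 6/79 = 0.075949; p^2 = 0.075949^2 = 0.005768
  p = 9/79 = 0.113924; p^2 = 0.113924^2 = 0.012979
  p = 21/79 = 0.265823; p^2 = 0.265823^2 = 0.070662
sum(p^2) = 0.219355 + 0.005768 + 0.005768 + 0.012979 + 0.070662 = 0.314532
D = 1 - 0.314532 = 0.685468 ≈ 0.6855

0.6855


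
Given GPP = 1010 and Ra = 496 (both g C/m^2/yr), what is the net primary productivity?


NPP = GPP - Ra = 1010 - 496 = 514 g C/m^2/yr

514 g C/m^2/yr


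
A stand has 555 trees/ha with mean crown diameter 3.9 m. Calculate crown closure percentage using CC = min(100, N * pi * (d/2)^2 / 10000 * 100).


(d/2)^2 = (3.9/2)^2 = 1.95^2 = 3.8025
Crown area = 3.141593 * 3.8025 = 11.9459 m^2
N * area / 10000 * 100 = 555 * 11.9459 / 10000 * 100 = 66.2997
CC = min(100, 66.2997) = 66.2997 ≈ 66.3%

66.3%


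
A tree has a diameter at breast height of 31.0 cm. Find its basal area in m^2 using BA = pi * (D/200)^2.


D/200 = 31.0/200 = 0.155 m
(D/200)^2 = 0.155^2 = 0.024025
BA = 3.141593 * 0.024025 = 0.0754768 ≈ 0.0755 m^2

0.0755 m^2


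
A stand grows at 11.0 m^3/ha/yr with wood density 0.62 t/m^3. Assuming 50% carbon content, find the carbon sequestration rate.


C = 11.0 * 0.62 * 0.5 = 3.41 t C/ha/yr

3.41 t C/ha/yr


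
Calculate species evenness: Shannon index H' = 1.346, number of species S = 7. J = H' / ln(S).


ln(7) = 1.94591
J = H' / ln(S) = 1.346 / 1.94591 = 0.691707 ≈ 0.6917

0.6917


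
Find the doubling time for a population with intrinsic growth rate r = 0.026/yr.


td = ln(2) / 0.026 = 0.693147 / 0.026 = 26.6595 ≈ 26.7 years

26.7 years


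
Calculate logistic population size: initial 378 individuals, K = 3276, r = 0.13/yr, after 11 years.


(K - N0)/N0 = (3276 - 378)/378 = 2898/378 = 7.66667
r*t = 0.13 * 11 = 1.43; exp(-1.43) = 0.239309
7.66667 * 0.239309 = 1.83470
1 + 1.83470 = 2.83470
N = 3276 / 2.83470 = 1155.68 ≈ 1156

1156


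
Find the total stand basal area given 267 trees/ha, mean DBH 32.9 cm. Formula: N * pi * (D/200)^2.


(D/200)^2 = (32.9/200)^2 = 0.1645^2 = 0.02706025
Individual BA = 3.141593 * 0.02706025 = 0.0850123 m^2
Stand BA = 267 * 0.0850123 = 22.6983 ≈ 22.70 m^2/ha

22.70 m^2/ha


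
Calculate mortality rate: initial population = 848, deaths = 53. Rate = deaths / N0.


Mortality rate = 53 / 848 = 0.0625

0.0625


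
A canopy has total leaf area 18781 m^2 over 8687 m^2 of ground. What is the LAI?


LAI = 18781 / 8687 = 2.1620 ≈ 2.16

2.16


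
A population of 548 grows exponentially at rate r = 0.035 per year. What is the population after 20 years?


r*t = 0.035 * 20 = 0.7
exp(0.7) = 2.01375
N = 548 * 2.01375 = 1103.54 ≈ 1104

1104


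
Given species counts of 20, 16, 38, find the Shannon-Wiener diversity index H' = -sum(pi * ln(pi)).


Total N = 20 + 16 + 38 = 74
Per-species terms:
  p = 20/74 = 0.270270; ln(p) = -1.308334; p*ln(p) = 0.270270 * (-1.308334) = -0.353603
  p = 16/74 = 0.216216; ln(p) = -1.531477; p*ln(p) = 0.216216 * (-1.531477) = -0.331130
  p = 38/74 = 0.513514; ln(p) = -0.666478; p*ln(p) = 0.513514 * (-0.666478) = -0.342246
sum(p*ln(p)) = (-0.353603) + (-0.331130) + (-0.342246) = -1.026979
H' = -(-1.026979) = 1.026979 ≈ 1.0270

1.0270


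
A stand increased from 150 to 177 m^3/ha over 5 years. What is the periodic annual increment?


PAI = (V2 - V1) / period = (177 - 150) / 5 = 27 / 5 = 5.40 m^3/ha/yr

5.40 m^3/ha/yr


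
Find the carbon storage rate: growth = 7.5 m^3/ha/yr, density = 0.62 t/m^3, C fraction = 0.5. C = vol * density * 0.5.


C = 7.5 * 0.62 * 0.5 = 2.325 ≈ 2.33 t C/ha/yr

2.33 t C/ha/yr


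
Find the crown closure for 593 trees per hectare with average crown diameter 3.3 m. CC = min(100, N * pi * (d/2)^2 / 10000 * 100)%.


(d/2)^2 = (3.3/2)^2 = 1.65^2 = 2.7225
Crown area = 3.141593 * 2.7225 = 8.55299 m^2
N * area / 10000 * 100 = 593 * 8.55299 / 10000 * 100 = 50.7192
CC = min(100, 50.7192) = 50.7192 ≈ 50.7%

50.7%
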